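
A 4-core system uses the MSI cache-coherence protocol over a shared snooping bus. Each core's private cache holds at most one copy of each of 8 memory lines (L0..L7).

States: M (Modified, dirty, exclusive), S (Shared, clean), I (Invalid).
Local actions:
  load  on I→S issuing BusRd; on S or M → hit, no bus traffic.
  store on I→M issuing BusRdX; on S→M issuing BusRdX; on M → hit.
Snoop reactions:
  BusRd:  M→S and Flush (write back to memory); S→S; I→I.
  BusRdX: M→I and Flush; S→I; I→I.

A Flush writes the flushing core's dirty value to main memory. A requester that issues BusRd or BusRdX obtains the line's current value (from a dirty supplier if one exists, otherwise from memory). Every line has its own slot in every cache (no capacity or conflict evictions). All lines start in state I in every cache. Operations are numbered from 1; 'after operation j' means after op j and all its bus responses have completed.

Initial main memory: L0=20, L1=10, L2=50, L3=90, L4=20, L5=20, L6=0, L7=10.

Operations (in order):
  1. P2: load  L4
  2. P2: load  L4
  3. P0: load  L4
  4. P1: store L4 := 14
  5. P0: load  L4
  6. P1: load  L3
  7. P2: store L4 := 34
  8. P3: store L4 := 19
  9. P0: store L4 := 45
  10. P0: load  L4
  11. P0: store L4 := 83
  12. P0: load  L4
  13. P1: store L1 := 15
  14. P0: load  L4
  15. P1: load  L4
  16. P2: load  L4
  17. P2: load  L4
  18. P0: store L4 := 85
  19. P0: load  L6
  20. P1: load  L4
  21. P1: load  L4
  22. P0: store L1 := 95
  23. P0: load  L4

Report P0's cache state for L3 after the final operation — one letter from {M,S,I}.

1. P2: load  L4  bus=[BusRd]  L4: P0=I P1=I P2=S P3=I  mem[L4]=20
2. P2: load  L4  bus=[-]  L4: P0=I P1=I P2=S P3=I  mem[L4]=20
3. P0: load  L4  bus=[BusRd]  L4: P0=S P1=I P2=S P3=I  mem[L4]=20
4. P1: store L4 := 14  bus=[BusRdX]  L4: P0=I P1=M P2=I P3=I  mem[L4]=20
5. P0: load  L4  bus=[BusRd,Flush]  L4: P0=S P1=S P2=I P3=I  mem[L4]=14
6. P1: load  L3  bus=[BusRd]  L3: P0=I P1=S P2=I P3=I  mem[L3]=90
7. P2: store L4 := 34  bus=[BusRdX]  L4: P0=I P1=I P2=M P3=I  mem[L4]=14
8. P3: store L4 := 19  bus=[BusRdX,Flush]  L4: P0=I P1=I P2=I P3=M  mem[L4]=34
9. P0: store L4 := 45  bus=[BusRdX,Flush]  L4: P0=M P1=I P2=I P3=I  mem[L4]=19
10. P0: load  L4  bus=[-]  L4: P0=M P1=I P2=I P3=I  mem[L4]=19
11. P0: store L4 := 83  bus=[-]  L4: P0=M P1=I P2=I P3=I  mem[L4]=19
12. P0: load  L4  bus=[-]  L4: P0=M P1=I P2=I P3=I  mem[L4]=19
13. P1: store L1 := 15  bus=[BusRdX]  L1: P0=I P1=M P2=I P3=I  mem[L1]=10
14. P0: load  L4  bus=[-]  L4: P0=M P1=I P2=I P3=I  mem[L4]=19
15. P1: load  L4  bus=[BusRd,Flush]  L4: P0=S P1=S P2=I P3=I  mem[L4]=83
16. P2: load  L4  bus=[BusRd]  L4: P0=S P1=S P2=S P3=I  mem[L4]=83
17. P2: load  L4  bus=[-]  L4: P0=S P1=S P2=S P3=I  mem[L4]=83
18. P0: store L4 := 85  bus=[BusRdX]  L4: P0=M P1=I P2=I P3=I  mem[L4]=83
19. P0: load  L6  bus=[BusRd]  L6: P0=S P1=I P2=I P3=I  mem[L6]=0
20. P1: load  L4  bus=[BusRd,Flush]  L4: P0=S P1=S P2=I P3=I  mem[L4]=85
21. P1: load  L4  bus=[-]  L4: P0=S P1=S P2=I P3=I  mem[L4]=85
22. P0: store L1 := 95  bus=[BusRdX,Flush]  L1: P0=M P1=I P2=I P3=I  mem[L1]=15
23. P0: load  L4  bus=[-]  L4: P0=S P1=S P2=I P3=I  mem[L4]=85

state = I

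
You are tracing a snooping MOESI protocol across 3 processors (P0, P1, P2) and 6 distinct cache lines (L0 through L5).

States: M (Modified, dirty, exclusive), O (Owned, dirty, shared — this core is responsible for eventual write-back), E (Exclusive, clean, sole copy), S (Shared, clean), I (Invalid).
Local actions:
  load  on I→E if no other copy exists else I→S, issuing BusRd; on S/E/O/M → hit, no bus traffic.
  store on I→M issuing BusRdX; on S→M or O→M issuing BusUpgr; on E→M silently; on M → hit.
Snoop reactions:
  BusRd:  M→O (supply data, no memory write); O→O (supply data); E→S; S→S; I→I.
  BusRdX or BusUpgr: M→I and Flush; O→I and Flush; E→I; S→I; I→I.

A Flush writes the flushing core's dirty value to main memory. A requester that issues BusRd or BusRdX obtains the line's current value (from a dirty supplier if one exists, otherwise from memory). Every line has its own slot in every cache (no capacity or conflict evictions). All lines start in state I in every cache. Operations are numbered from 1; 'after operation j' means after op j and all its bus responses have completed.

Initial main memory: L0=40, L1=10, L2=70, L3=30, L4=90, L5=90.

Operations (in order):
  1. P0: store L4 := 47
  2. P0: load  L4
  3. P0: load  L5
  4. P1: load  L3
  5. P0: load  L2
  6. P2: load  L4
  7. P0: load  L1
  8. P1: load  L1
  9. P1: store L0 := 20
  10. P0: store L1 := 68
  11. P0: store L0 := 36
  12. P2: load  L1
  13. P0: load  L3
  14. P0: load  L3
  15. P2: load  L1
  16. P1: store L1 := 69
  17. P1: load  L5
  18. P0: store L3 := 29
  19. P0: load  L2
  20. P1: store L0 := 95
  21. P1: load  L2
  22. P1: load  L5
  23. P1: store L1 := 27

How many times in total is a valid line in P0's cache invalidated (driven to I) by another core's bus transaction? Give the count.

invalidations = 2

1. P0: store L4 := 47  bus=[BusRdX]  L4: P0=M P1=I P2=I  mem[L4]=90
2. P0: load  L4  bus=[-]  L4: P0=M P1=I P2=I  mem[L4]=90
3. P0: load  L5  bus=[BusRd]  L5: P0=E P1=I P2=I  mem[L5]=90
4. P1: load  L3  bus=[BusRd]  L3: P0=I P1=E P2=I  mem[L3]=30
5. P0: load  L2  bus=[BusRd]  L2: P0=E P1=I P2=I  mem[L2]=70
6. P2: load  L4  bus=[BusRd]  L4: P0=O P1=I P2=S  mem[L4]=90
7. P0: load  L1  bus=[BusRd]  L1: P0=E P1=I P2=I  mem[L1]=10
8. P1: load  L1  bus=[BusRd]  L1: P0=S P1=S P2=I  mem[L1]=10
9. P1: store L0 := 20  bus=[BusRdX]  L0: P0=I P1=M P2=I  mem[L0]=40
10. P0: store L1 := 68  bus=[BusUpgr]  L1: P0=M P1=I P2=I  mem[L1]=10
11. P0: store L0 := 36  bus=[BusRdX,Flush]  L0: P0=M P1=I P2=I  mem[L0]=20
12. P2: load  L1  bus=[BusRd]  L1: P0=O P1=I P2=S  mem[L1]=10
13. P0: load  L3  bus=[BusRd]  L3: P0=S P1=S P2=I  mem[L3]=30
14. P0: load  L3  bus=[-]  L3: P0=S P1=S P2=I  mem[L3]=30
15. P2: load  L1  bus=[-]  L1: P0=O P1=I P2=S  mem[L1]=10
16. P1: store L1 := 69  bus=[BusRdX,Flush]  L1: P0=I P1=M P2=I  mem[L1]=68
17. P1: load  L5  bus=[BusRd]  L5: P0=S P1=S P2=I  mem[L5]=90
18. P0: store L3 := 29  bus=[BusUpgr]  L3: P0=M P1=I P2=I  mem[L3]=30
19. P0: load  L2  bus=[-]  L2: P0=E P1=I P2=I  mem[L2]=70
20. P1: store L0 := 95  bus=[BusRdX,Flush]  L0: P0=I P1=M P2=I  mem[L0]=36
21. P1: load  L2  bus=[BusRd]  L2: P0=S P1=S P2=I  mem[L2]=70
22. P1: load  L5  bus=[-]  L5: P0=S P1=S P2=I  mem[L5]=90
23. P1: store L1 := 27  bus=[-]  L1: P0=I P1=M P2=I  mem[L1]=68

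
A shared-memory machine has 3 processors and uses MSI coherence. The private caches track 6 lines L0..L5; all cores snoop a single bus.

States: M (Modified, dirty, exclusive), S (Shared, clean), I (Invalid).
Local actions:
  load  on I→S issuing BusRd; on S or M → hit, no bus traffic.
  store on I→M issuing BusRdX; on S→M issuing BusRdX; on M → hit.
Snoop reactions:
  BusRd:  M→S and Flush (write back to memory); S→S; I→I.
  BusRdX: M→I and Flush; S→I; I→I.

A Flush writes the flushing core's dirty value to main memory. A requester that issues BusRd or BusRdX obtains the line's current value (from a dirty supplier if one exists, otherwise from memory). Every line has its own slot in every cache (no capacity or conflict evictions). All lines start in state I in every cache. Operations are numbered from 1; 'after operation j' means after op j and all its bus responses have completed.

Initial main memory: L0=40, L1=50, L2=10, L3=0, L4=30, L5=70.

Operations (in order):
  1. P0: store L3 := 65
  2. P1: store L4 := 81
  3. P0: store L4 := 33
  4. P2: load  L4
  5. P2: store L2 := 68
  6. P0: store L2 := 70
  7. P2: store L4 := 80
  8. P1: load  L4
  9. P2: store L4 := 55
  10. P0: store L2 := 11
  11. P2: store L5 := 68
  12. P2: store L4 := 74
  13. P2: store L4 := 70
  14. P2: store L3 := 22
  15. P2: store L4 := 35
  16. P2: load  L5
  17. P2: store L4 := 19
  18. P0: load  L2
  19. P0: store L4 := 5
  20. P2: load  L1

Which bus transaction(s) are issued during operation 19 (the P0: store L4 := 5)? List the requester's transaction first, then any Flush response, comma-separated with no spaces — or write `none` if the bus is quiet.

1. P0: store L3 := 65  bus=[BusRdX]  L3: P0=M P1=I P2=I  mem[L3]=0
2. P1: store L4 := 81  bus=[BusRdX]  L4: P0=I P1=M P2=I  mem[L4]=30
3. P0: store L4 := 33  bus=[BusRdX,Flush]  L4: P0=M P1=I P2=I  mem[L4]=81
4. P2: load  L4  bus=[BusRd,Flush]  L4: P0=S P1=I P2=S  mem[L4]=33
5. P2: store L2 := 68  bus=[BusRdX]  L2: P0=I P1=I P2=M  mem[L2]=10
6. P0: store L2 := 70  bus=[BusRdX,Flush]  L2: P0=M P1=I P2=I  mem[L2]=68
7. P2: store L4 := 80  bus=[BusRdX]  L4: P0=I P1=I P2=M  mem[L4]=33
8. P1: load  L4  bus=[BusRd,Flush]  L4: P0=I P1=S P2=S  mem[L4]=80
9. P2: store L4 := 55  bus=[BusRdX]  L4: P0=I P1=I P2=M  mem[L4]=80
10. P0: store L2 := 11  bus=[-]  L2: P0=M P1=I P2=I  mem[L2]=68
11. P2: store L5 := 68  bus=[BusRdX]  L5: P0=I P1=I P2=M  mem[L5]=70
12. P2: store L4 := 74  bus=[-]  L4: P0=I P1=I P2=M  mem[L4]=80
13. P2: store L4 := 70  bus=[-]  L4: P0=I P1=I P2=M  mem[L4]=80
14. P2: store L3 := 22  bus=[BusRdX,Flush]  L3: P0=I P1=I P2=M  mem[L3]=65
15. P2: store L4 := 35  bus=[-]  L4: P0=I P1=I P2=M  mem[L4]=80
16. P2: load  L5  bus=[-]  L5: P0=I P1=I P2=M  mem[L5]=70
17. P2: store L4 := 19  bus=[-]  L4: P0=I P1=I P2=M  mem[L4]=80
18. P0: load  L2  bus=[-]  L2: P0=M P1=I P2=I  mem[L2]=68
19. P0: store L4 := 5  bus=[BusRdX,Flush]  L4: P0=M P1=I P2=I  mem[L4]=19
20. P2: load  L1  bus=[BusRd]  L1: P0=I P1=I P2=S  mem[L1]=50

bus = BusRdX,Flush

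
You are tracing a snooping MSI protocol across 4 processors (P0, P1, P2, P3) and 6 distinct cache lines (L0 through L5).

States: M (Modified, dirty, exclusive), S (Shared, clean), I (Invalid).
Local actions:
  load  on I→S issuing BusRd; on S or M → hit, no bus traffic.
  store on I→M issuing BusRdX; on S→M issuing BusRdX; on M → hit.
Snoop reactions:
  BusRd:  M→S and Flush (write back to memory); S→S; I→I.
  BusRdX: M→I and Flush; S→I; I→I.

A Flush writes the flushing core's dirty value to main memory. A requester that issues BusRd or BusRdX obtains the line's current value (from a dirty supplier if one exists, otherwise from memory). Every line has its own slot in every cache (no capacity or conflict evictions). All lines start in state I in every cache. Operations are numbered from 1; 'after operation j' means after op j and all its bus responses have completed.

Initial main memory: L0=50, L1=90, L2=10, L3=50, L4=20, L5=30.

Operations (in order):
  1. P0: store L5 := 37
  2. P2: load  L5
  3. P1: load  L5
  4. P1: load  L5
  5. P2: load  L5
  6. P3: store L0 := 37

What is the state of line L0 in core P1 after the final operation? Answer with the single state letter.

state = I

step 1: P0: store L5 := 37  ⟶  MIII  (L5)  txn=BusRdX  M[L5]=30
step 2: P2: load  L5  ⟶  SISI  (L5)  txn=BusRd+Flush  M[L5]=37
step 3: P1: load  L5  ⟶  SSSI  (L5)  txn=BusRd  M[L5]=37
step 4: P1: load  L5  ⟶  SSSI  (L5)  txn=∅  M[L5]=37
step 5: P2: load  L5  ⟶  SSSI  (L5)  txn=∅  M[L5]=37
step 6: P3: store L0 := 37  ⟶  IIIM  (L0)  txn=BusRdX  M[L0]=50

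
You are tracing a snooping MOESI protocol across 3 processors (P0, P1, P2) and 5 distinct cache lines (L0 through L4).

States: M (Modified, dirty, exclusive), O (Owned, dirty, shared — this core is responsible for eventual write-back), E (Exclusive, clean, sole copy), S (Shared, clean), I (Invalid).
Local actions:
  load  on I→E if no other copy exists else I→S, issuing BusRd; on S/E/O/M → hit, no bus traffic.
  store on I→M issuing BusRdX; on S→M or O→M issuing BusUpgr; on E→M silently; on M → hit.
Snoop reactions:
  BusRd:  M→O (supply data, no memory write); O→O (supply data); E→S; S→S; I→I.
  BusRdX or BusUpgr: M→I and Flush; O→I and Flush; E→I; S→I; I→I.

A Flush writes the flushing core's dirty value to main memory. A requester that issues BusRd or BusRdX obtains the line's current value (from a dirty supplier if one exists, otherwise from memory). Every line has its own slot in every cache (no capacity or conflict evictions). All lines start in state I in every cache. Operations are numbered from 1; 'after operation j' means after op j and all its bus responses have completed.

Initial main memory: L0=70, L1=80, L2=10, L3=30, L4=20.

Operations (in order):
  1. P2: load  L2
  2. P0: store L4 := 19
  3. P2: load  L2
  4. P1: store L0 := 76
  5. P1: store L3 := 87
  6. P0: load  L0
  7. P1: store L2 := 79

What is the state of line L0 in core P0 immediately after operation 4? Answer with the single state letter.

state = I

[1] P2: load  L2 | P0:I, P1:I, P2:E(10) | bus: BusRd
[2] P0: store L4 := 19 | P0:M(19), P1:I, P2:I | bus: BusRdX
[3] P2: load  L2 | P0:I, P1:I, P2:E(10) | bus: none
[4] P1: store L0 := 76 | P0:I, P1:M(76), P2:I | bus: BusRdX
[5] P1: store L3 := 87 | P0:I, P1:M(87), P2:I | bus: BusRdX
[6] P0: load  L0 | P0:S(76), P1:O(76), P2:I | bus: BusRd
[7] P1: store L2 := 79 | P0:I, P1:M(79), P2:I | bus: BusRdX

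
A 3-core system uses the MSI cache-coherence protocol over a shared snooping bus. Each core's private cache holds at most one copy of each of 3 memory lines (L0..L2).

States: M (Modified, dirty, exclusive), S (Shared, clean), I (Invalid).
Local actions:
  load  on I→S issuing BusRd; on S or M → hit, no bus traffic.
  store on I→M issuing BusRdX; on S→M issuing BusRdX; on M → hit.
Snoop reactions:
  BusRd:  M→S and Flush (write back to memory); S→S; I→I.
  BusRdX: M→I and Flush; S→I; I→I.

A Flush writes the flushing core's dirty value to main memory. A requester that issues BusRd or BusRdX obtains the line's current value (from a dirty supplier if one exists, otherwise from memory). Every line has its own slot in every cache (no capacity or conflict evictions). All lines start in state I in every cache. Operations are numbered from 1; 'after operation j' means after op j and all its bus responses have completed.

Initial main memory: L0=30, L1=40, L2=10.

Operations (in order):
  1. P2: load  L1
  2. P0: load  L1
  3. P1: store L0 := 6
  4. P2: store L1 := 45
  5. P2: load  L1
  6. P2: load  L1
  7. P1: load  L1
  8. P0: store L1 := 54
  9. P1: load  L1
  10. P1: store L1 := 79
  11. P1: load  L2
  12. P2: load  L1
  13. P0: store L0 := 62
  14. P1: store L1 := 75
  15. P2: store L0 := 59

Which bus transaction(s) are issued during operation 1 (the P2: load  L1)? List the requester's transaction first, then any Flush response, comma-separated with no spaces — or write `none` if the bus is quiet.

  op1 P2: load  L1 → I/I/S on L1; bus BusRd; mem=40
  op2 P0: load  L1 → S/I/S on L1; bus BusRd; mem=40
  op3 P1: store L0 := 6 → I/M/I on L0; bus BusRdX; mem=30
  op4 P2: store L1 := 45 → I/I/M on L1; bus BusRdX; mem=40
  op5 P2: load  L1 → I/I/M on L1; bus (none); mem=40
  op6 P2: load  L1 → I/I/M on L1; bus (none); mem=40
  op7 P1: load  L1 → I/S/S on L1; bus BusRd Flush; mem=45
  op8 P0: store L1 := 54 → M/I/I on L1; bus BusRdX; mem=45
  op9 P1: load  L1 → S/S/I on L1; bus BusRd Flush; mem=54
  op10 P1: store L1 := 79 → I/M/I on L1; bus BusRdX; mem=54
  op11 P1: load  L2 → I/S/I on L2; bus BusRd; mem=10
  op12 P2: load  L1 → I/S/S on L1; bus BusRd Flush; mem=79
  op13 P0: store L0 := 62 → M/I/I on L0; bus BusRdX Flush; mem=6
  op14 P1: store L1 := 75 → I/M/I on L1; bus BusRdX; mem=79
  op15 P2: store L0 := 59 → I/I/M on L0; bus BusRdX Flush; mem=62

bus = BusRd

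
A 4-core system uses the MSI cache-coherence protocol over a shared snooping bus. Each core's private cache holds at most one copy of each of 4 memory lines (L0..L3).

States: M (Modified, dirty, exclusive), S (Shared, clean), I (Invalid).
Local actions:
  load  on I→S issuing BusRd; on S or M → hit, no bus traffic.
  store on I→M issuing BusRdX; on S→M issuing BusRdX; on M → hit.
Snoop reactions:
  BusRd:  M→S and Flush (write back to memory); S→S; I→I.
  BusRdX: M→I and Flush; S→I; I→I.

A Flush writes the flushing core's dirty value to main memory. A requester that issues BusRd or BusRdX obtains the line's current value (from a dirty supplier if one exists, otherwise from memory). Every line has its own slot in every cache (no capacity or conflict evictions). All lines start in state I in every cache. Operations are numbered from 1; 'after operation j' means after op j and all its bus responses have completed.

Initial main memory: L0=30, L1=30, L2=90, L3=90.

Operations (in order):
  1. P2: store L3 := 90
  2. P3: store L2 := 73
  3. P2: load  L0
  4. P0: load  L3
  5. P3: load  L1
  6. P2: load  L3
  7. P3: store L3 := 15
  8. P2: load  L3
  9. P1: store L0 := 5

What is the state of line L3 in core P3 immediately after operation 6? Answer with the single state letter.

state = I

1. P2: store L3 := 90  bus=[BusRdX]  L3: P0=I P1=I P2=M P3=I  mem[L3]=90
2. P3: store L2 := 73  bus=[BusRdX]  L2: P0=I P1=I P2=I P3=M  mem[L2]=90
3. P2: load  L0  bus=[BusRd]  L0: P0=I P1=I P2=S P3=I  mem[L0]=30
4. P0: load  L3  bus=[BusRd,Flush]  L3: P0=S P1=I P2=S P3=I  mem[L3]=90
5. P3: load  L1  bus=[BusRd]  L1: P0=I P1=I P2=I P3=S  mem[L1]=30
6. P2: load  L3  bus=[-]  L3: P0=S P1=I P2=S P3=I  mem[L3]=90
7. P3: store L3 := 15  bus=[BusRdX]  L3: P0=I P1=I P2=I P3=M  mem[L3]=90
8. P2: load  L3  bus=[BusRd,Flush]  L3: P0=I P1=I P2=S P3=S  mem[L3]=15
9. P1: store L0 := 5  bus=[BusRdX]  L0: P0=I P1=M P2=I P3=I  mem[L0]=30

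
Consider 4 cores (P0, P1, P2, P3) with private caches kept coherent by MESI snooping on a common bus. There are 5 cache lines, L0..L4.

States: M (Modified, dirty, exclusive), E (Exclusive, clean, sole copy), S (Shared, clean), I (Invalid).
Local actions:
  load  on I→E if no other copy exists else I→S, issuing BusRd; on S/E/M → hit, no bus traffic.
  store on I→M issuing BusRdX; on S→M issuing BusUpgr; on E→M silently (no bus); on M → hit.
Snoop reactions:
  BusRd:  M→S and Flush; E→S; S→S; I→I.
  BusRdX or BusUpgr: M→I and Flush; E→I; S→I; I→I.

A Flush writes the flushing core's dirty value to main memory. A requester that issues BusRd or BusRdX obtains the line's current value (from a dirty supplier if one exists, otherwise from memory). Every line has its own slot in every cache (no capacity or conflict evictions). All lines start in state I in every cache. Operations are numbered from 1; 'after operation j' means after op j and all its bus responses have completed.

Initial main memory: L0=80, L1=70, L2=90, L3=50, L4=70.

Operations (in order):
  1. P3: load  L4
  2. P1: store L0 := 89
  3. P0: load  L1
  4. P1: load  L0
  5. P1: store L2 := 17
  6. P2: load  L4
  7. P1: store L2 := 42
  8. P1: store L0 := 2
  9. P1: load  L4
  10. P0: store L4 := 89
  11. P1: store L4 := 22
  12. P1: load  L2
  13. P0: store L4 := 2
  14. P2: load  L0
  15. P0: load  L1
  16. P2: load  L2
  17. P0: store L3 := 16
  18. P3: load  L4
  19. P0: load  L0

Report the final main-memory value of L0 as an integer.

step 1: P3: load  L4  ⟶  IIIE  (L4)  txn=BusRd  M[L4]=70
step 2: P1: store L0 := 89  ⟶  IMII  (L0)  txn=BusRdX  M[L0]=80
step 3: P0: load  L1  ⟶  EIII  (L1)  txn=BusRd  M[L1]=70
step 4: P1: load  L0  ⟶  IMII  (L0)  txn=∅  M[L0]=80
step 5: P1: store L2 := 17  ⟶  IMII  (L2)  txn=BusRdX  M[L2]=90
step 6: P2: load  L4  ⟶  IISS  (L4)  txn=BusRd  M[L4]=70
step 7: P1: store L2 := 42  ⟶  IMII  (L2)  txn=∅  M[L2]=90
step 8: P1: store L0 := 2  ⟶  IMII  (L0)  txn=∅  M[L0]=80
step 9: P1: load  L4  ⟶  ISSS  (L4)  txn=BusRd  M[L4]=70
step 10: P0: store L4 := 89  ⟶  MIII  (L4)  txn=BusRdX  M[L4]=70
step 11: P1: store L4 := 22  ⟶  IMII  (L4)  txn=BusRdX+Flush  M[L4]=89
step 12: P1: load  L2  ⟶  IMII  (L2)  txn=∅  M[L2]=90
step 13: P0: store L4 := 2  ⟶  MIII  (L4)  txn=BusRdX+Flush  M[L4]=22
step 14: P2: load  L0  ⟶  ISSI  (L0)  txn=BusRd+Flush  M[L0]=2
step 15: P0: load  L1  ⟶  EIII  (L1)  txn=∅  M[L1]=70
step 16: P2: load  L2  ⟶  ISSI  (L2)  txn=BusRd+Flush  M[L2]=42
step 17: P0: store L3 := 16  ⟶  MIII  (L3)  txn=BusRdX  M[L3]=50
step 18: P3: load  L4  ⟶  SIIS  (L4)  txn=BusRd+Flush  M[L4]=2
step 19: P0: load  L0  ⟶  SSSI  (L0)  txn=BusRd  M[L0]=2

memory[L0] = 2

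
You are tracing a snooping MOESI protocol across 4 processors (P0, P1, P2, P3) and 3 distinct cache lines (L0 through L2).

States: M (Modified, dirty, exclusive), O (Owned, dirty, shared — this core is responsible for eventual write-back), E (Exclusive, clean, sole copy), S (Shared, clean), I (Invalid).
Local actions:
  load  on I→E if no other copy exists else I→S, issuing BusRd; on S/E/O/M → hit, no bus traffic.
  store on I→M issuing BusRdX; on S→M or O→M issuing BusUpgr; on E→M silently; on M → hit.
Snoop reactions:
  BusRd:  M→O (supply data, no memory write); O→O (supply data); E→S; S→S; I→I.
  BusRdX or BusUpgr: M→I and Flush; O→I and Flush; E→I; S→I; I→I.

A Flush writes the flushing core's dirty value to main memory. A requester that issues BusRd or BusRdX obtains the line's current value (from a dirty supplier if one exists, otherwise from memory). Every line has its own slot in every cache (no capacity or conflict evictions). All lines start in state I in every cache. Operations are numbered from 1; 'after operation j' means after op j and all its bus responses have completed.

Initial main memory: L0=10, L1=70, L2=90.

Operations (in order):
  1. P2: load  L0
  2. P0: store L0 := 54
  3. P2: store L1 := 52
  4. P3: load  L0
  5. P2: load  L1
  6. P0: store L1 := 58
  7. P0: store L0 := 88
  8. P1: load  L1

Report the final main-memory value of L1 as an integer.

memory[L1] = 52

  op1 P2: load  L0 → I/I/E/I on L0; bus BusRd; mem=10
  op2 P0: store L0 := 54 → M/I/I/I on L0; bus BusRdX; mem=10
  op3 P2: store L1 := 52 → I/I/M/I on L1; bus BusRdX; mem=70
  op4 P3: load  L0 → O/I/I/S on L0; bus BusRd; mem=10
  op5 P2: load  L1 → I/I/M/I on L1; bus (none); mem=70
  op6 P0: store L1 := 58 → M/I/I/I on L1; bus BusRdX Flush; mem=52
  op7 P0: store L0 := 88 → M/I/I/I on L0; bus BusUpgr; mem=10
  op8 P1: load  L1 → O/S/I/I on L1; bus BusRd; mem=52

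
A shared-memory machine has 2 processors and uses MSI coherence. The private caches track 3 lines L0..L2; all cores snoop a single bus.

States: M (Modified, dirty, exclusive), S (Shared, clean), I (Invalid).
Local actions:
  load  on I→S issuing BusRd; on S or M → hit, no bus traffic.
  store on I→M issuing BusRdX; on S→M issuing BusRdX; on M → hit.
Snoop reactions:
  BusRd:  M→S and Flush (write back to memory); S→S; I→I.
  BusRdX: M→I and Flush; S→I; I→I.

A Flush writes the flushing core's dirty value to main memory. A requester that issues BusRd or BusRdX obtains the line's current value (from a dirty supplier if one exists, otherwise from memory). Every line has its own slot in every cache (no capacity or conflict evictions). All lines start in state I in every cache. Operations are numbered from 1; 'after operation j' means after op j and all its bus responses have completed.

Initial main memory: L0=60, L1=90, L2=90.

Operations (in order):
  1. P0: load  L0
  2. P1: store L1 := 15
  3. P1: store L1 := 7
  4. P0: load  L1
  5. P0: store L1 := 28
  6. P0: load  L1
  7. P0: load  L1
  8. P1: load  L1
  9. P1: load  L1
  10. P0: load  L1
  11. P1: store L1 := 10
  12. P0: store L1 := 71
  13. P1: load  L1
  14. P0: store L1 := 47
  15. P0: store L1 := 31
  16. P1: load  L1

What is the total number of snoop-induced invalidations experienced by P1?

step 1: P0: load  L0  ⟶  SI  (L0)  txn=BusRd  M[L0]=60
step 2: P1: store L1 := 15  ⟶  IM  (L1)  txn=BusRdX  M[L1]=90
step 3: P1: store L1 := 7  ⟶  IM  (L1)  txn=∅  M[L1]=90
step 4: P0: load  L1  ⟶  SS  (L1)  txn=BusRd+Flush  M[L1]=7
step 5: P0: store L1 := 28  ⟶  MI  (L1)  txn=BusRdX  M[L1]=7
step 6: P0: load  L1  ⟶  MI  (L1)  txn=∅  M[L1]=7
step 7: P0: load  L1  ⟶  MI  (L1)  txn=∅  M[L1]=7
step 8: P1: load  L1  ⟶  SS  (L1)  txn=BusRd+Flush  M[L1]=28
step 9: P1: load  L1  ⟶  SS  (L1)  txn=∅  M[L1]=28
step 10: P0: load  L1  ⟶  SS  (L1)  txn=∅  M[L1]=28
step 11: P1: store L1 := 10  ⟶  IM  (L1)  txn=BusRdX  M[L1]=28
step 12: P0: store L1 := 71  ⟶  MI  (L1)  txn=BusRdX+Flush  M[L1]=10
step 13: P1: load  L1  ⟶  SS  (L1)  txn=BusRd+Flush  M[L1]=71
step 14: P0: store L1 := 47  ⟶  MI  (L1)  txn=BusRdX  M[L1]=71
step 15: P0: store L1 := 31  ⟶  MI  (L1)  txn=∅  M[L1]=71
step 16: P1: load  L1  ⟶  SS  (L1)  txn=BusRd+Flush  M[L1]=31

invalidations = 3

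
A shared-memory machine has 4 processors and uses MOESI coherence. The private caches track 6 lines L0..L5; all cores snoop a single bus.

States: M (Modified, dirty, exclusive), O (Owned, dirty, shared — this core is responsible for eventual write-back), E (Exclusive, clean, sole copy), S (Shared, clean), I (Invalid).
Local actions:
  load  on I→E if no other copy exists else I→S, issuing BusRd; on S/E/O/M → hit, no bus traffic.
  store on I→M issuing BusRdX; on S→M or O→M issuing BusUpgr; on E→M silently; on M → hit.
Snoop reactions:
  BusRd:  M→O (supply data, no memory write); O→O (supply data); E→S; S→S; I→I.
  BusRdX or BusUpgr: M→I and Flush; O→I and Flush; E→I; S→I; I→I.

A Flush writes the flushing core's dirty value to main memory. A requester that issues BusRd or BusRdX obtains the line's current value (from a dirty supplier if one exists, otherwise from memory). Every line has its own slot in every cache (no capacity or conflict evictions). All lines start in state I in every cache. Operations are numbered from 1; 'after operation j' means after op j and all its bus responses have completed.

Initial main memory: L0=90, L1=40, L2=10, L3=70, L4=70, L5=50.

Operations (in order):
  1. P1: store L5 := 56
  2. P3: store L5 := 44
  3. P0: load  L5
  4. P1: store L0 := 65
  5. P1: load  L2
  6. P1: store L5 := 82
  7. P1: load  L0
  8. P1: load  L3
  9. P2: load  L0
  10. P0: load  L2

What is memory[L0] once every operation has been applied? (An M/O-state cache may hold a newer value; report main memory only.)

memory[L0] = 90

1. P1: store L5 := 56  bus=[BusRdX]  L5: P0=I P1=M P2=I P3=I  mem[L5]=50
2. P3: store L5 := 44  bus=[BusRdX,Flush]  L5: P0=I P1=I P2=I P3=M  mem[L5]=56
3. P0: load  L5  bus=[BusRd]  L5: P0=S P1=I P2=I P3=O  mem[L5]=56
4. P1: store L0 := 65  bus=[BusRdX]  L0: P0=I P1=M P2=I P3=I  mem[L0]=90
5. P1: load  L2  bus=[BusRd]  L2: P0=I P1=E P2=I P3=I  mem[L2]=10
6. P1: store L5 := 82  bus=[BusRdX,Flush]  L5: P0=I P1=M P2=I P3=I  mem[L5]=44
7. P1: load  L0  bus=[-]  L0: P0=I P1=M P2=I P3=I  mem[L0]=90
8. P1: load  L3  bus=[BusRd]  L3: P0=I P1=E P2=I P3=I  mem[L3]=70
9. P2: load  L0  bus=[BusRd]  L0: P0=I P1=O P2=S P3=I  mem[L0]=90
10. P0: load  L2  bus=[BusRd]  L2: P0=S P1=S P2=I P3=I  mem[L2]=10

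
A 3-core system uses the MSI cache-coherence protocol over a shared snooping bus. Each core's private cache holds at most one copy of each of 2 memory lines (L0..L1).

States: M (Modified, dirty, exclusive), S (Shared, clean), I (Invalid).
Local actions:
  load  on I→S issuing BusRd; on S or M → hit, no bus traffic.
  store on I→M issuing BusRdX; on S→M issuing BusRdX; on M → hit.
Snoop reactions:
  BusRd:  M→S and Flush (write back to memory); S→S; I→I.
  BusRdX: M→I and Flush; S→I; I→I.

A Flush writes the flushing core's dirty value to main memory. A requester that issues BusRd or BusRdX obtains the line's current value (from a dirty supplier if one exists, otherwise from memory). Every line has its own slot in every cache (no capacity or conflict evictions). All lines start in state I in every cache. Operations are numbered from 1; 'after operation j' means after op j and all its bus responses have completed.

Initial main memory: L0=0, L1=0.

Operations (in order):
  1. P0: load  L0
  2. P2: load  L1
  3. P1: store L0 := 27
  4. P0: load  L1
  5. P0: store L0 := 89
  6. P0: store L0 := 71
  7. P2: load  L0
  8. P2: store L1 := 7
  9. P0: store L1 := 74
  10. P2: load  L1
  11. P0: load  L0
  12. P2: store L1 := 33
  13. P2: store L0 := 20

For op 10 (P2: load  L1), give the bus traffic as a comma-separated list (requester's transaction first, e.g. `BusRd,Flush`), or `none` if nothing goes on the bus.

  op1 P0: load  L0 → S/I/I on L0; bus BusRd; mem=0
  op2 P2: load  L1 → I/I/S on L1; bus BusRd; mem=0
  op3 P1: store L0 := 27 → I/M/I on L0; bus BusRdX; mem=0
  op4 P0: load  L1 → S/I/S on L1; bus BusRd; mem=0
  op5 P0: store L0 := 89 → M/I/I on L0; bus BusRdX Flush; mem=27
  op6 P0: store L0 := 71 → M/I/I on L0; bus (none); mem=27
  op7 P2: load  L0 → S/I/S on L0; bus BusRd Flush; mem=71
  op8 P2: store L1 := 7 → I/I/M on L1; bus BusRdX; mem=0
  op9 P0: store L1 := 74 → M/I/I on L1; bus BusRdX Flush; mem=7
  op10 P2: load  L1 → S/I/S on L1; bus BusRd Flush; mem=74
  op11 P0: load  L0 → S/I/S on L0; bus (none); mem=71
  op12 P2: store L1 := 33 → I/I/M on L1; bus BusRdX; mem=74
  op13 P2: store L0 := 20 → I/I/M on L0; bus BusRdX; mem=71

bus = BusRd,Flush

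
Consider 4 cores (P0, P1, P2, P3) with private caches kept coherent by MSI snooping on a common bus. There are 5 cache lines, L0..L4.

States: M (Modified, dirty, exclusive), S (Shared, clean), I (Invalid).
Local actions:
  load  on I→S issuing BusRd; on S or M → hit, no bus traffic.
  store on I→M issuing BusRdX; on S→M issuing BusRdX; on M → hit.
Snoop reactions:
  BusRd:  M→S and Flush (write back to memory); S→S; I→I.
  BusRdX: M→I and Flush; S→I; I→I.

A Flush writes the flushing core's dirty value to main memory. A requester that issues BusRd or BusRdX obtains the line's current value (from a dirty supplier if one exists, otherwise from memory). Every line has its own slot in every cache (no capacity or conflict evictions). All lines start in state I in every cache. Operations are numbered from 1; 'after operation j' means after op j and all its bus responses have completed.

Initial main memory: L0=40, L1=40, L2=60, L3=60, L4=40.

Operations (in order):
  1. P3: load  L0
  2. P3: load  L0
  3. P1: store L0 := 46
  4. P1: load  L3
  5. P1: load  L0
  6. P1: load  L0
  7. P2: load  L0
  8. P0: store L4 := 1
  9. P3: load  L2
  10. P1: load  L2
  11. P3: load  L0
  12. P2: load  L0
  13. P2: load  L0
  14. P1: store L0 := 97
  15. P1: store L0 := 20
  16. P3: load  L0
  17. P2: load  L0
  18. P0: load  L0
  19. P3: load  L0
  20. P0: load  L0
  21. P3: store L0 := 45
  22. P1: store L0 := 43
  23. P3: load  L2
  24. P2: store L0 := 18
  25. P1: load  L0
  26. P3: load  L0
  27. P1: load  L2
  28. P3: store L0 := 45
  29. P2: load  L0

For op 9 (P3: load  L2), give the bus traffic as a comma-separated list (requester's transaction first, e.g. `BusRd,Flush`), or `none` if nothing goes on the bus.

1. P3: load  L0  bus=[BusRd]  L0: P0=I P1=I P2=I P3=S  mem[L0]=40
2. P3: load  L0  bus=[-]  L0: P0=I P1=I P2=I P3=S  mem[L0]=40
3. P1: store L0 := 46  bus=[BusRdX]  L0: P0=I P1=M P2=I P3=I  mem[L0]=40
4. P1: load  L3  bus=[BusRd]  L3: P0=I P1=S P2=I P3=I  mem[L3]=60
5. P1: load  L0  bus=[-]  L0: P0=I P1=M P2=I P3=I  mem[L0]=40
6. P1: load  L0  bus=[-]  L0: P0=I P1=M P2=I P3=I  mem[L0]=40
7. P2: load  L0  bus=[BusRd,Flush]  L0: P0=I P1=S P2=S P3=I  mem[L0]=46
8. P0: store L4 := 1  bus=[BusRdX]  L4: P0=M P1=I P2=I P3=I  mem[L4]=40
9. P3: load  L2  bus=[BusRd]  L2: P0=I P1=I P2=I P3=S  mem[L2]=60
10. P1: load  L2  bus=[BusRd]  L2: P0=I P1=S P2=I P3=S  mem[L2]=60
11. P3: load  L0  bus=[BusRd]  L0: P0=I P1=S P2=S P3=S  mem[L0]=46
12. P2: load  L0  bus=[-]  L0: P0=I P1=S P2=S P3=S  mem[L0]=46
13. P2: load  L0  bus=[-]  L0: P0=I P1=S P2=S P3=S  mem[L0]=46
14. P1: store L0 := 97  bus=[BusRdX]  L0: P0=I P1=M P2=I P3=I  mem[L0]=46
15. P1: store L0 := 20  bus=[-]  L0: P0=I P1=M P2=I P3=I  mem[L0]=46
16. P3: load  L0  bus=[BusRd,Flush]  L0: P0=I P1=S P2=I P3=S  mem[L0]=20
17. P2: load  L0  bus=[BusRd]  L0: P0=I P1=S P2=S P3=S  mem[L0]=20
18. P0: load  L0  bus=[BusRd]  L0: P0=S P1=S P2=S P3=S  mem[L0]=20
19. P3: load  L0  bus=[-]  L0: P0=S P1=S P2=S P3=S  mem[L0]=20
20. P0: load  L0  bus=[-]  L0: P0=S P1=S P2=S P3=S  mem[L0]=20
21. P3: store L0 := 45  bus=[BusRdX]  L0: P0=I P1=I P2=I P3=M  mem[L0]=20
22. P1: store L0 := 43  bus=[BusRdX,Flush]  L0: P0=I P1=M P2=I P3=I  mem[L0]=45
23. P3: load  L2  bus=[-]  L2: P0=I P1=S P2=I P3=S  mem[L2]=60
24. P2: store L0 := 18  bus=[BusRdX,Flush]  L0: P0=I P1=I P2=M P3=I  mem[L0]=43
25. P1: load  L0  bus=[BusRd,Flush]  L0: P0=I P1=S P2=S P3=I  mem[L0]=18
26. P3: load  L0  bus=[BusRd]  L0: P0=I P1=S P2=S P3=S  mem[L0]=18
27. P1: load  L2  bus=[-]  L2: P0=I P1=S P2=I P3=S  mem[L2]=60
28. P3: store L0 := 45  bus=[BusRdX]  L0: P0=I P1=I P2=I P3=M  mem[L0]=18
29. P2: load  L0  bus=[BusRd,Flush]  L0: P0=I P1=I P2=S P3=S  mem[L0]=45

bus = BusRd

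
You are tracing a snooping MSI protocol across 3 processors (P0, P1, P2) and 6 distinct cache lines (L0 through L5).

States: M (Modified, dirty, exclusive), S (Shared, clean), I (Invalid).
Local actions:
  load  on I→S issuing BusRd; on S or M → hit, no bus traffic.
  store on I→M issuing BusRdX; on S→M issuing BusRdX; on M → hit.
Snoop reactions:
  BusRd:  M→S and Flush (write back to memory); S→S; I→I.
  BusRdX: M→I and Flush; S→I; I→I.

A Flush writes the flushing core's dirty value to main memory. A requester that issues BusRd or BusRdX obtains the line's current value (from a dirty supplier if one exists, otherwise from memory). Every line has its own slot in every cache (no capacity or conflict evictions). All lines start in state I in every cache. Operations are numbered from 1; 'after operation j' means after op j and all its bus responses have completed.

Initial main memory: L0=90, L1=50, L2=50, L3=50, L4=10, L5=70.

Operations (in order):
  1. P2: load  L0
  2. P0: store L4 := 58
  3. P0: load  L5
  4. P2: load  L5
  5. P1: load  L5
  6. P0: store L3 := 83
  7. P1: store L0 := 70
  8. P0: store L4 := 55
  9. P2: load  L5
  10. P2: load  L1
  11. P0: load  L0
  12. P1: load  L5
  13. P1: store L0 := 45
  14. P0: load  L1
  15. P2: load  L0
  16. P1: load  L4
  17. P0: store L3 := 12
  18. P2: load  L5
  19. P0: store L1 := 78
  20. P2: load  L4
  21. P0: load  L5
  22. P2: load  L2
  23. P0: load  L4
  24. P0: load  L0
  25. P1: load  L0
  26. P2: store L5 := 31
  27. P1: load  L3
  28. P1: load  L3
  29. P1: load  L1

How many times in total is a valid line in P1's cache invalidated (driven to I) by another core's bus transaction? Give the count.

invalidations = 1

[1] P2: load  L0 | P0:I, P1:I, P2:S(90) | bus: BusRd
[2] P0: store L4 := 58 | P0:M(58), P1:I, P2:I | bus: BusRdX
[3] P0: load  L5 | P0:S(70), P1:I, P2:I | bus: BusRd
[4] P2: load  L5 | P0:S(70), P1:I, P2:S(70) | bus: BusRd
[5] P1: load  L5 | P0:S(70), P1:S(70), P2:S(70) | bus: BusRd
[6] P0: store L3 := 83 | P0:M(83), P1:I, P2:I | bus: BusRdX
[7] P1: store L0 := 70 | P0:I, P1:M(70), P2:I | bus: BusRdX
[8] P0: store L4 := 55 | P0:M(55), P1:I, P2:I | bus: none
[9] P2: load  L5 | P0:S(70), P1:S(70), P2:S(70) | bus: none
[10] P2: load  L1 | P0:I, P1:I, P2:S(50) | bus: BusRd
[11] P0: load  L0 | P0:S(70), P1:S(70), P2:I | bus: BusRd,Flush
[12] P1: load  L5 | P0:S(70), P1:S(70), P2:S(70) | bus: none
[13] P1: store L0 := 45 | P0:I, P1:M(45), P2:I | bus: BusRdX
[14] P0: load  L1 | P0:S(50), P1:I, P2:S(50) | bus: BusRd
[15] P2: load  L0 | P0:I, P1:S(45), P2:S(45) | bus: BusRd,Flush
[16] P1: load  L4 | P0:S(55), P1:S(55), P2:I | bus: BusRd,Flush
[17] P0: store L3 := 12 | P0:M(12), P1:I, P2:I | bus: none
[18] P2: load  L5 | P0:S(70), P1:S(70), P2:S(70) | bus: none
[19] P0: store L1 := 78 | P0:M(78), P1:I, P2:I | bus: BusRdX
[20] P2: load  L4 | P0:S(55), P1:S(55), P2:S(55) | bus: BusRd
[21] P0: load  L5 | P0:S(70), P1:S(70), P2:S(70) | bus: none
[22] P2: load  L2 | P0:I, P1:I, P2:S(50) | bus: BusRd
[23] P0: load  L4 | P0:S(55), P1:S(55), P2:S(55) | bus: none
[24] P0: load  L0 | P0:S(45), P1:S(45), P2:S(45) | bus: BusRd
[25] P1: load  L0 | P0:S(45), P1:S(45), P2:S(45) | bus: none
[26] P2: store L5 := 31 | P0:I, P1:I, P2:M(31) | bus: BusRdX
[27] P1: load  L3 | P0:S(12), P1:S(12), P2:I | bus: BusRd,Flush
[28] P1: load  L3 | P0:S(12), P1:S(12), P2:I | bus: none
[29] P1: load  L1 | P0:S(78), P1:S(78), P2:I | bus: BusRd,Flush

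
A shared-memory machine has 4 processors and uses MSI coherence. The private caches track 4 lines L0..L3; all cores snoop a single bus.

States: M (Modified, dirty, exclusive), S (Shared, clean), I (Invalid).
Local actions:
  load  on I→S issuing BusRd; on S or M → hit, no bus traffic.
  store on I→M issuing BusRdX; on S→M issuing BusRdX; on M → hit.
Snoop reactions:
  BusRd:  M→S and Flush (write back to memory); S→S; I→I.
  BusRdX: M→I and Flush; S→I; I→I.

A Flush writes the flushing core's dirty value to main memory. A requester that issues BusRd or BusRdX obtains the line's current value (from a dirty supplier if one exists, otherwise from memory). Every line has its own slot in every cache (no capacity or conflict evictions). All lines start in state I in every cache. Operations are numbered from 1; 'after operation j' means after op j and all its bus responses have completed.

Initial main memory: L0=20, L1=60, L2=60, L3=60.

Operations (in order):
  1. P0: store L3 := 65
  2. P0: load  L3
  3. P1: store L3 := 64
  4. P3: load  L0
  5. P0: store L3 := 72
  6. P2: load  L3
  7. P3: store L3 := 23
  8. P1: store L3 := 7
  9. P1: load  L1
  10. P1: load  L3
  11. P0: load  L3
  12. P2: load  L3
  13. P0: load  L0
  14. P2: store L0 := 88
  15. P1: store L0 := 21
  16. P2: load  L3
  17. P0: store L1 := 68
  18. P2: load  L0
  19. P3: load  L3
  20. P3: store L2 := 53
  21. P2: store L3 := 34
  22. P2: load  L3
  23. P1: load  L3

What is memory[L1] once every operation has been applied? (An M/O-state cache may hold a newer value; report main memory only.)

memory[L1] = 60

step 1: P0: store L3 := 65  ⟶  MIII  (L3)  txn=BusRdX  M[L3]=60
step 2: P0: load  L3  ⟶  MIII  (L3)  txn=∅  M[L3]=60
step 3: P1: store L3 := 64  ⟶  IMII  (L3)  txn=BusRdX+Flush  M[L3]=65
step 4: P3: load  L0  ⟶  IIIS  (L0)  txn=BusRd  M[L0]=20
step 5: P0: store L3 := 72  ⟶  MIII  (L3)  txn=BusRdX+Flush  M[L3]=64
step 6: P2: load  L3  ⟶  SISI  (L3)  txn=BusRd+Flush  M[L3]=72
step 7: P3: store L3 := 23  ⟶  IIIM  (L3)  txn=BusRdX  M[L3]=72
step 8: P1: store L3 := 7  ⟶  IMII  (L3)  txn=BusRdX+Flush  M[L3]=23
step 9: P1: load  L1  ⟶  ISII  (L1)  txn=BusRd  M[L1]=60
step 10: P1: load  L3  ⟶  IMII  (L3)  txn=∅  M[L3]=23
step 11: P0: load  L3  ⟶  SSII  (L3)  txn=BusRd+Flush  M[L3]=7
step 12: P2: load  L3  ⟶  SSSI  (L3)  txn=BusRd  M[L3]=7
step 13: P0: load  L0  ⟶  SIIS  (L0)  txn=BusRd  M[L0]=20
step 14: P2: store L0 := 88  ⟶  IIMI  (L0)  txn=BusRdX  M[L0]=20
step 15: P1: store L0 := 21  ⟶  IMII  (L0)  txn=BusRdX+Flush  M[L0]=88
step 16: P2: load  L3  ⟶  SSSI  (L3)  txn=∅  M[L3]=7
step 17: P0: store L1 := 68  ⟶  MIII  (L1)  txn=BusRdX  M[L1]=60
step 18: P2: load  L0  ⟶  ISSI  (L0)  txn=BusRd+Flush  M[L0]=21
step 19: P3: load  L3  ⟶  SSSS  (L3)  txn=BusRd  M[L3]=7
step 20: P3: store L2 := 53  ⟶  IIIM  (L2)  txn=BusRdX  M[L2]=60
step 21: P2: store L3 := 34  ⟶  IIMI  (L3)  txn=BusRdX  M[L3]=7
step 22: P2: load  L3  ⟶  IIMI  (L3)  txn=∅  M[L3]=7
step 23: P1: load  L3  ⟶  ISSI  (L3)  txn=BusRd+Flush  M[L3]=34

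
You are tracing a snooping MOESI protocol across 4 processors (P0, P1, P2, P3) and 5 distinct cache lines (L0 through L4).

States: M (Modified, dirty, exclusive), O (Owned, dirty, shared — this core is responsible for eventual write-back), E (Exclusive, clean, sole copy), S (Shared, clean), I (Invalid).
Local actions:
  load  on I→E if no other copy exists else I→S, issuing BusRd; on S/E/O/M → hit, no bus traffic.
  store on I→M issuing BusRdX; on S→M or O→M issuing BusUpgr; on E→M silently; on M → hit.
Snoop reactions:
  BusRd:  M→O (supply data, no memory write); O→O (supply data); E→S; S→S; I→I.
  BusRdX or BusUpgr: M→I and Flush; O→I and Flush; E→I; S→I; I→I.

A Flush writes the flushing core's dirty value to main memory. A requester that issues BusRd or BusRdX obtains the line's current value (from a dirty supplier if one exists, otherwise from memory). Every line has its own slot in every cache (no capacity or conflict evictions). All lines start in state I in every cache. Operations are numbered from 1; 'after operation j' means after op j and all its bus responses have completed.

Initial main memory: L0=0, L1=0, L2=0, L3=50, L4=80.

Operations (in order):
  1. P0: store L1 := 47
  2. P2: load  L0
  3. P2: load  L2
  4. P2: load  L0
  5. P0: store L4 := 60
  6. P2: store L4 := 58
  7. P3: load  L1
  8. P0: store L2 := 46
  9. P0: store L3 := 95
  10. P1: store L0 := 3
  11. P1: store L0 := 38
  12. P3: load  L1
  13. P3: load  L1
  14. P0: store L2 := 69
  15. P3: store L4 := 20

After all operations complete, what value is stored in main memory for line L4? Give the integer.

memory[L4] = 58

  op1 P0: store L1 := 47 → M/I/I/I on L1; bus BusRdX; mem=0
  op2 P2: load  L0 → I/I/E/I on L0; bus BusRd; mem=0
  op3 P2: load  L2 → I/I/E/I on L2; bus BusRd; mem=0
  op4 P2: load  L0 → I/I/E/I on L0; bus (none); mem=0
  op5 P0: store L4 := 60 → M/I/I/I on L4; bus BusRdX; mem=80
  op6 P2: store L4 := 58 → I/I/M/I on L4; bus BusRdX Flush; mem=60
  op7 P3: load  L1 → O/I/I/S on L1; bus BusRd; mem=0
  op8 P0: store L2 := 46 → M/I/I/I on L2; bus BusRdX; mem=0
  op9 P0: store L3 := 95 → M/I/I/I on L3; bus BusRdX; mem=50
  op10 P1: store L0 := 3 → I/M/I/I on L0; bus BusRdX; mem=0
  op11 P1: store L0 := 38 → I/M/I/I on L0; bus (none); mem=0
  op12 P3: load  L1 → O/I/I/S on L1; bus (none); mem=0
  op13 P3: load  L1 → O/I/I/S on L1; bus (none); mem=0
  op14 P0: store L2 := 69 → M/I/I/I on L2; bus (none); mem=0
  op15 P3: store L4 := 20 → I/I/I/M on L4; bus BusRdX Flush; mem=58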